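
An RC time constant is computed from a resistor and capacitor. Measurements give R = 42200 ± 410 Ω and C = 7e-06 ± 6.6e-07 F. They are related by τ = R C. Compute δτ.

Products/powers → add relative errors in quadrature, weighted by exponent:
  (1·δR/R)² = (1×0.00972)² = 9.44e-05;  (1·δC/C)² = (1×0.0943)² = 0.00889
δτ/τ = √(0.00898) = 0.0948
τ = 0.295 s, so δτ = 0.0948 × 0.295 = 0.0280 s.

0.0280 s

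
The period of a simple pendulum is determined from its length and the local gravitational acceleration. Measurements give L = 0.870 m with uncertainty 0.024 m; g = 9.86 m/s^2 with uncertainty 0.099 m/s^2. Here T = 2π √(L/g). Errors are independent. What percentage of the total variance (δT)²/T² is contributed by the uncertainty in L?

(δT/T)² = (½·δL/L)² + (−½·δg/g)²
  L term: (0.5×0.0276)² = 0.000190
  g term: (-0.5×0.0100)² = 2.52e-05
Total = 0.000215. Share from L = 0.000190/0.000215 = 0.883.

88.3%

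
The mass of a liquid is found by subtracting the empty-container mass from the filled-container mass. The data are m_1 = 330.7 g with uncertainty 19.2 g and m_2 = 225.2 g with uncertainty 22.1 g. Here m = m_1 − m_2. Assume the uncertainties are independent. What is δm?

Sums and differences: (δm)² = Σ (cᵢ δxᵢ)².
  (δm_1)² = 369;  (δm_2)² = 488
δm = √(857) = 29.3 g

29.3 g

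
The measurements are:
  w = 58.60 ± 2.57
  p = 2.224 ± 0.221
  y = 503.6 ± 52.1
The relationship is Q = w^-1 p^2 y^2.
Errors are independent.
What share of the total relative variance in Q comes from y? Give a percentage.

(δQ/Q)² = (-1·δw/w)² + (2·δp/p)² + (2·δy/y)²
  w term: (-1×0.0439)² = 0.00192
  p term: (2×0.0994)² = 0.0395
  y term: (2×0.103)² = 0.0428
Total = 0.0842. Share from y = 0.0428/0.0842 = 0.508.

50.8%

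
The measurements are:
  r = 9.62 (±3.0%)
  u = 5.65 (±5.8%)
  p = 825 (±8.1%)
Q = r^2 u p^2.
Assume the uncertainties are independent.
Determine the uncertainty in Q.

6.49e+07

Products/powers → add relative errors in quadrature, weighted by exponent:
  (2·δr/r)² = (2×0.0300)² = 0.00360;  (1·δu/u)² = (1×0.0580)² = 0.00336;  (2·δp/p)² = (2×0.0810)² = 0.0262
δQ/Q = √(0.0332) = 0.182
Q = 3.56e+08, so δQ = 0.182 × 3.56e+08 = 6.49e+07.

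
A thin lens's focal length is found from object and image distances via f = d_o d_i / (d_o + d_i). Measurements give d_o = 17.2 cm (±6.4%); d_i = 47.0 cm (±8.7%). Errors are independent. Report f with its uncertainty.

∂f/∂d_o = (d_i/(d_o+d_i))² = 0.536;  ∂f/∂d_i = (d_o/(d_o+d_i))² = 0.0718
δf = √((∂f/∂d_o · δd_o)² + (∂f/∂d_i · δd_i)²) = √(0.348 + 0.0861) = 0.659 cm
f = 12.6 cm.

12.6 ± 0.659 cm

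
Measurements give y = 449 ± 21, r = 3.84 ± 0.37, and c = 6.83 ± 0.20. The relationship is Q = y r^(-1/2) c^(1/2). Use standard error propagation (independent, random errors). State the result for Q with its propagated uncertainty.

Each factor contributes (exponent × relative error)² to (δQ/Q)²:
  (1·δy/y)² = (1×0.0468)² = 0.00219;  (−½·δr/r)² = (-0.5×0.0964)² = 0.00232;  (½·δc/c)² = (0.5×0.0293)² = 0.000214
δQ/Q = √(0.00472) = 0.0687
Q = 599, so δQ = 0.0687 × 599 = 41.2.

599 ± 41.2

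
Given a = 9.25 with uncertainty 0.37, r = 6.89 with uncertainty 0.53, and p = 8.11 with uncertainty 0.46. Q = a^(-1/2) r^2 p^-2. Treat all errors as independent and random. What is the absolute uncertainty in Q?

Q is a product of powers, so relative uncertainties combine in quadrature:
  (−½·δa/a)² = (-0.5×0.0400)² = 0.000400;  (2·δr/r)² = (2×0.0769)² = 0.0237;  (-2·δp/p)² = (-2×0.0567)² = 0.0129
δQ/Q = √(0.0369) = 0.192
Q = 0.237, so δQ = 0.192 × 0.237 = 0.0456.

0.0456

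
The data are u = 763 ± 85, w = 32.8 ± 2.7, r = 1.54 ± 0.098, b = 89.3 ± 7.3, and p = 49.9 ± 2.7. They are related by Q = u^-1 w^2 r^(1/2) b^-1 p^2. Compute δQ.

11.8

Products/powers → add relative errors in quadrature, weighted by exponent:
  (-1·δu/u)² = (-1×0.111)² = 0.0124;  (2·δw/w)² = (2×0.0823)² = 0.0271;  (½·δr/r)² = (0.5×0.0636)² = 0.00101;  (-1·δb/b)² = (-1×0.0817)² = 0.00668;  (2·δp/p)² = (2×0.0541)² = 0.0117
δQ/Q = √(0.0589) = 0.243
Q = 48.8, so δQ = 0.243 × 48.8 = 11.8.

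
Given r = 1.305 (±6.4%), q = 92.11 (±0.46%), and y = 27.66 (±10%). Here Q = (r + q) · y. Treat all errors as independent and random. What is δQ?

259

Let u = r + q = 93.42. δu = √(δr² + δq²) = √(0.00698 + 0.180) = 0.432, so δu/u = 0.00462.
Q is then a monomial in u, y:
δQ/Q = √((δu/u)² + (1·δy/y)²) = √(2.14e-05 + 0.0100) = 0.100
Q = 2584, so δQ = 0.100 × 2584 = 259.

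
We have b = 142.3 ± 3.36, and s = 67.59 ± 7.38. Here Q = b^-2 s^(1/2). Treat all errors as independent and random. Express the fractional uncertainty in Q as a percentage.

7.22%

Since Q is a product/quotient, work with relative uncertainties:
  (-2·δb/b)² = (-2×0.0236)² = 0.00223;  (½·δs/s)² = (0.5×0.109)² = 0.00298
δQ/Q = √(0.00521) = 0.0722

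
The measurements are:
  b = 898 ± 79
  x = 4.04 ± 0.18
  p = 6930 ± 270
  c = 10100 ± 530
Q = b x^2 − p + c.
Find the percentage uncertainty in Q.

Let w = b·x^2 = 14700. δw/w = √((1·δb/b)² + (2·δx/x)²) = √(0.00774 + 0.00794) = 0.125, so δw = 1840.
Q = w − p + c: δQ = √(δw² + δp² + δc²) = √(3.37e+06 + 72900 + 2.81e+05) = 1930
Q = 17800, so δQ/Q = 1930/17800 = 0.108.

10.8%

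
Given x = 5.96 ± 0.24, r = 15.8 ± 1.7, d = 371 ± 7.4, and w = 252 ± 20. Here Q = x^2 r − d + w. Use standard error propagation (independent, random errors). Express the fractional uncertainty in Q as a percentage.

17.7%

Let p = x^2·r = 561. δp/p = √((2·δx/x)² + (1·δr/r)²) = √(0.00649 + 0.0116) = 0.134, so δp = 75.4.
Q = p − d + w: δQ = √(δp² + δd² + δw²) = √(5690 + 54.8 + 400) = 78.4
Q = 442, so δQ/Q = 78.4/442 = 0.177.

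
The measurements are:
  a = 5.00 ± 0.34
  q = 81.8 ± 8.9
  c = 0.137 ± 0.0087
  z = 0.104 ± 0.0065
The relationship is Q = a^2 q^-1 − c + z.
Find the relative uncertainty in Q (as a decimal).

Let p = a^2·q^-1 = 0.306. δp/p = √((2·δa/a)² + (-1·δq/q)²) = √(0.0185 + 0.0118) = 0.174, so δp = 0.0532.
Q = p − c + z: δQ = √(δp² + δc² + δz²) = √(0.00283 + 7.57e-05 + 4.22e-05) = 0.0543
Q = 0.273, so δQ/Q = 0.0543/0.273 = 0.199.

0.199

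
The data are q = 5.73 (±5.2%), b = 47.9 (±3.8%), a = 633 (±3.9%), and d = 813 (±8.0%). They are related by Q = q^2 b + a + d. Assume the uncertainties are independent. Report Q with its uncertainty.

3020 ± 188

Let p = q^2·b = 1570. δp/p = √((2·δq/q)² + (1·δb/b)²) = √(0.0108 + 0.00144) = 0.111, so δp = 174.
Q = p + a + d: δQ = √(δp² + δa² + δd²) = √(30300 + 609 + 4230) = 188
Q = 3020.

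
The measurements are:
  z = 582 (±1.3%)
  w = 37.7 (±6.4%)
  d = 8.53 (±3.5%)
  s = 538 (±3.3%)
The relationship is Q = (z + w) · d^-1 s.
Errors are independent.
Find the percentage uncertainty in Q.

Let u = z + w = 620. δu = √(δz² + δw²) = √(57.2 + 5.82) = 7.94, so δu/u = 0.0128.
Q is then a monomial in u, d, s:
δQ/Q = √((δu/u)² + (-1·δd/d)² + (1·δs/s)²) = √(0.000164 + 0.00123 + 0.00109) = 0.0498

4.98%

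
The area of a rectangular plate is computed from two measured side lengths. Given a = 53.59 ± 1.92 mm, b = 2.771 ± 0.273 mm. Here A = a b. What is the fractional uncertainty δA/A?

0.105

Relative error in a monomial: (δA/A)² = Σ (nᵢ · δxᵢ/xᵢ)².
  (1·δa/a)² = (1×0.0358)² = 0.00128;  (1·δb/b)² = (1×0.0985)² = 0.00971
δA/A = √(0.0110) = 0.105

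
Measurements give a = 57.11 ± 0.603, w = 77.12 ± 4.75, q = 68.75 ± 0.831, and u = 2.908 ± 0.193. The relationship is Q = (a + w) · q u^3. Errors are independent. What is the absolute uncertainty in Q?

Let h = a + w = 134.2. δh = √(δa² + δw²) = √(0.364 + 22.6) = 4.79, so δh/h = 0.0357.
Q is then a monomial in h, q, u:
δQ/Q = √((δh/h)² + (1·δq/q)² + (3·δu/u)²) = √(0.00127 + 0.000146 + 0.0396) = 0.203
Q = 226900, so δQ = 0.203 × 226900 = 46000.

46000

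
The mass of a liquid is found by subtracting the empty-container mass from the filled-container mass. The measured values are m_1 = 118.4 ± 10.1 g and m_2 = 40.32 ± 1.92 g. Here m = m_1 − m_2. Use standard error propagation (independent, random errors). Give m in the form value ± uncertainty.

78.08 ± 10.3 g

For a sum/difference, combine absolute errors in quadrature:
  (δm_1)² = 102;  (δm_2)² = 3.69
δm = √(106) = 10.3 g
m = 78.08 g.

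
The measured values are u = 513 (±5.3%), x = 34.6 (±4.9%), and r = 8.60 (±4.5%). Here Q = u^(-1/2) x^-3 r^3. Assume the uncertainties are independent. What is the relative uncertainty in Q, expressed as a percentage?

Q is a product of powers, so relative uncertainties combine in quadrature:
  (−½·δu/u)² = (-0.5×0.0530)² = 0.000702;  (-3·δx/x)² = (-3×0.0490)² = 0.0216;  (3·δr/r)² = (3×0.0450)² = 0.0182
δQ/Q = √(0.0405) = 0.201

20.1%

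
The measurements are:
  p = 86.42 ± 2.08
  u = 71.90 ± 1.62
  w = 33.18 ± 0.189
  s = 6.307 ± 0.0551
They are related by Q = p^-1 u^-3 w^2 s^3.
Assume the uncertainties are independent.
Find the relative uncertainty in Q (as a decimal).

Each factor contributes (exponent × relative error)² to (δQ/Q)²:
  (-1·δp/p)² = (-1×0.0241)² = 0.000579;  (-3·δu/u)² = (-3×0.0225)² = 0.00457;  (2·δw/w)² = (2×0.00570)² = 0.000130;  (3·δs/s)² = (3×0.00874)² = 0.000687
δQ/Q = √(0.00596) = 0.0772

0.0772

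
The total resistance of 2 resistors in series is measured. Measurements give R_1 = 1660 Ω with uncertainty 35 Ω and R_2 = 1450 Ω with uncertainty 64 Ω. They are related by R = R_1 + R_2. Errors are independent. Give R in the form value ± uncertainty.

3110 ± 72.9 Ω

For a sum/difference, combine absolute errors in quadrature:
  (δR_1)² = 1220;  (δR_2)² = 4100
δR = √(5320) = 72.9 Ω
R = 3110 Ω.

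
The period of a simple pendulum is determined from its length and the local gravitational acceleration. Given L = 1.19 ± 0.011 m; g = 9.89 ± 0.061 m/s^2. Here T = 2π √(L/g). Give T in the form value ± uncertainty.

Relative error in a monomial: (δT/T)² = Σ (nᵢ · δxᵢ/xᵢ)².
  (½·δL/L)² = (0.5×0.00924)² = 2.14e-05;  (−½·δg/g)² = (-0.5×0.00617)² = 9.51e-06
δT/T = √(3.09e-05) = 0.00556
T = 2.18 s, so δT = 0.00556 × 2.18 = 0.0121 s.

2.18 ± 0.0121 s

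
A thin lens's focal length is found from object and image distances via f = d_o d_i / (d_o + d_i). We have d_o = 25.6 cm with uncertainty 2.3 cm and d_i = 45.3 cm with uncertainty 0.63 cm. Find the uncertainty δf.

∂f/∂d_o = (d_i/(d_o+d_i))² = 0.408;  ∂f/∂d_i = (d_o/(d_o+d_i))² = 0.130
δf = √((∂f/∂d_o · δd_o)² + (∂f/∂d_i · δd_i)²) = √(0.882 + 0.00675) = 0.943 cm

0.943 cm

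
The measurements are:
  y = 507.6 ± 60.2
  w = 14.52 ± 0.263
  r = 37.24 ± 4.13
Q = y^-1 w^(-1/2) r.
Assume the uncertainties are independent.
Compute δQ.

0.00313

Relative error in a monomial: (δQ/Q)² = Σ (nᵢ · δxᵢ/xᵢ)².
  (-1·δy/y)² = (-1×0.119)² = 0.0141;  (−½·δw/w)² = (-0.5×0.0181)² = 8.2e-05;  (1·δr/r)² = (1×0.111)² = 0.0123
δQ/Q = √(0.0264) = 0.163
Q = 0.01925, so δQ = 0.163 × 0.01925 = 0.00313.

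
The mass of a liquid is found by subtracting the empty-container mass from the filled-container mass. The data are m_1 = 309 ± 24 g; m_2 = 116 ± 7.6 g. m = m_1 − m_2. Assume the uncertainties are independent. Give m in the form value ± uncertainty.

193 ± 25.2 g

Absolute uncertainties add in quadrature for a linear combination:
  (δm_1)² = 576;  (δm_2)² = 57.8
δm = √(634) = 25.2 g
m = 193 g.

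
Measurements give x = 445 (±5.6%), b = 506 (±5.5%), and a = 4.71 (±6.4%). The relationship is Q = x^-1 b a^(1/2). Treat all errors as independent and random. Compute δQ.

Products/powers → add relative errors in quadrature, weighted by exponent:
  (-1·δx/x)² = (-1×0.0560)² = 0.00314;  (1·δb/b)² = (1×0.0550)² = 0.00302;  (½·δa/a)² = (0.5×0.0640)² = 0.00102
δQ/Q = √(0.00718) = 0.0848
Q = 2.47, so δQ = 0.0848 × 2.47 = 0.209.

0.209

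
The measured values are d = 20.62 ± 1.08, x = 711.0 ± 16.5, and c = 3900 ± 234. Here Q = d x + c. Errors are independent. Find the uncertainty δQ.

872

Let p = d·x = 14660. δp/p = √((1·δd/d)² + (1·δx/x)²) = √(0.00274 + 0.000539) = 0.0573, so δp = 840.
Q = p + c: δQ = √(δp² + δc²) = √(7.05e+05 + 54800) = 872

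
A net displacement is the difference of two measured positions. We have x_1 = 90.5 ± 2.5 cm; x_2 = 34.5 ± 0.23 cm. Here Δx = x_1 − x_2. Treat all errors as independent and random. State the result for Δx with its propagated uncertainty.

56.0 ± 2.51 cm

Sums and differences: (δΔx)² = Σ (cᵢ δxᵢ)².
  (δx_1)² = 6.25;  (δx_2)² = 0.0529
δΔx = √(6.30) = 2.51 cm
Δx = 56.0 cm.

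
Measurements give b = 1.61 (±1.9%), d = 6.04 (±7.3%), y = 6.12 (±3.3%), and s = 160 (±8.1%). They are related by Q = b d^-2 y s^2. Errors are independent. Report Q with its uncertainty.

6910 ± 1530

Q is a product of powers, so relative uncertainties combine in quadrature:
  (1·δb/b)² = (1×0.0190)² = 0.000361;  (-2·δd/d)² = (-2×0.0730)² = 0.0213;  (1·δy/y)² = (1×0.0330)² = 0.00109;  (2·δs/s)² = (2×0.0810)² = 0.0262
δQ/Q = √(0.0490) = 0.221
Q = 6910, so δQ = 0.221 × 6910 = 1530.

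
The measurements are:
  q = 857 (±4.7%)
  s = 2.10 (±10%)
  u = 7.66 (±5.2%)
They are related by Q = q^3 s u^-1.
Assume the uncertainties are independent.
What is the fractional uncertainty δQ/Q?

For a monomial Q ∝ q^3, s, u^-1, fractional errors add in quadrature:
  (3·δq/q)² = (3×0.0470)² = 0.0199;  (1·δs/s)² = (1×0.100)² = 0.0100;  (-1·δu/u)² = (-1×0.0520)² = 0.00270
δQ/Q = √(0.0326) = 0.181

0.181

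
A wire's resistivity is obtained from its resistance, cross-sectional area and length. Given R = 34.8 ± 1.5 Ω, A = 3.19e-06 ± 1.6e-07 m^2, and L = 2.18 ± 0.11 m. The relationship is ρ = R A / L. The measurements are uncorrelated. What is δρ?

4.24e-06 Ω·m

Since ρ is a product/quotient, work with relative uncertainties:
  (1·δR/R)² = (1×0.0431)² = 0.00186;  (1·δA/A)² = (1×0.0502)² = 0.00252;  (-1·δL/L)² = (-1×0.0505)² = 0.00255
δρ/ρ = √(0.00692) = 0.0832
ρ = 5.09e-05 Ω·m, so δρ = 0.0832 × 5.09e-05 = 4.24e-06 Ω·m.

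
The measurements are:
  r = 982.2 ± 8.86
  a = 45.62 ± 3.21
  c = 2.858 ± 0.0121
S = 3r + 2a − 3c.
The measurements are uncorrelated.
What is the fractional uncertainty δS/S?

Sums and differences: (δS)² = Σ (cᵢ δxᵢ)².
  (3·δr)² = 706;  (2·δa)² = 41.2;  (3·δc)² = 0.00132
δS = √(748) = 27.3
S = 3029, so δS/S = 27.3/3029 = 0.00903.

0.00903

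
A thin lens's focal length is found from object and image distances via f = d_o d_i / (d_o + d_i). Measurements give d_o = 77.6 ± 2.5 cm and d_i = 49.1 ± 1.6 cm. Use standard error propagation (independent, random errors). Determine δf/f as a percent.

2.35%

∂f/∂d_o = (d_i/(d_o+d_i))² = 0.150;  ∂f/∂d_i = (d_o/(d_o+d_i))² = 0.375
δf = √((∂f/∂d_o · δd_o)² + (∂f/∂d_i · δd_i)²) = √(0.141 + 0.360) = 0.708 cm
f = 30.1 cm, so δf/f = 0.708/30.1 = 0.0235.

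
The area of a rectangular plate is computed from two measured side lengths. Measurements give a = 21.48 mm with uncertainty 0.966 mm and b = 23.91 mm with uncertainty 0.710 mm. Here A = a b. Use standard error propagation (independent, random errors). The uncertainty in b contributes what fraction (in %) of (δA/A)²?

(δA/A)² = (1·δa/a)² + (1·δb/b)²
  a term: (1×0.0450)² = 0.00202
  b term: (1×0.0297)² = 0.000882
Total = 0.00290. Share from b = 0.000882/0.00290 = 0.304.

30.4%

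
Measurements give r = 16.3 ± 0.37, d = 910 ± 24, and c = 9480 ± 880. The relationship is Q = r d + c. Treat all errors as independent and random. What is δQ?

Let p = r·d = 14800. δp/p = √((1·δr/r)² + (1·δd/d)²) = √(0.000515 + 0.000696) = 0.0348, so δp = 516.
Q = p + c: δQ = √(δp² + δc²) = √(2.66e+05 + 7.74e+05) = 1020

1020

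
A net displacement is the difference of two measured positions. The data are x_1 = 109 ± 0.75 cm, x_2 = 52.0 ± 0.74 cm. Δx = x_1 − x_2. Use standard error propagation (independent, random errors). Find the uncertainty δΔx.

1.05 cm

Δx is a linear combination, so absolute uncertainties add in quadrature:
  (δx_1)² = 0.562;  (δx_2)² = 0.548
δΔx = √(1.11) = 1.05 cm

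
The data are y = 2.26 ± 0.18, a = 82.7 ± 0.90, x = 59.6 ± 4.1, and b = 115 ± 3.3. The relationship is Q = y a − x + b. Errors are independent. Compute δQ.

Let p = y·a = 187. δp/p = √((1·δy/y)² + (1·δa/a)²) = √(0.00634 + 0.000118) = 0.0804, so δp = 15.0.
Q = p − x + b: δQ = √(δp² + δx² + δb²) = √(226 + 16.8 + 10.9) = 15.9

15.9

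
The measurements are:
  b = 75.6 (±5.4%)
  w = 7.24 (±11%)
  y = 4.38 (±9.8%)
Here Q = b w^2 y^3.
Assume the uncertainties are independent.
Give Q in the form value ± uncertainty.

Each factor contributes (exponent × relative error)² to (δQ/Q)²:
  (1·δb/b)² = (1×0.0540)² = 0.00292;  (2·δw/w)² = (2×0.110)² = 0.0484;  (3·δy/y)² = (3×0.0980)² = 0.0864
δQ/Q = √(0.138) = 0.371
Q = 3.33e+05, so δQ = 0.371 × 3.33e+05 = 1.24e+05.

(3.33 ± 1.24) × 10^5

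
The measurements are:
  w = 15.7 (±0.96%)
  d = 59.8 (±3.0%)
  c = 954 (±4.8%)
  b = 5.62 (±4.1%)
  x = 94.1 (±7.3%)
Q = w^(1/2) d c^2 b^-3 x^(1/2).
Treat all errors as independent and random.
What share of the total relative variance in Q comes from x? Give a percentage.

(δQ/Q)² = (½·δw/w)² + (1·δd/d)² + (2·δc/c)² + (-3·δb/b)² + (½·δx/x)²
  w term: (0.5×0.00960)² = 2.3e-05
  d term: (1×0.0300)² = 0.000900
  c term: (2×0.0480)² = 0.00922
  b term: (-3×0.0410)² = 0.0151
  x term: (0.5×0.0730)² = 0.00133
Total = 0.0266. Share from x = 0.00133/0.0266 = 0.0501.

5.01%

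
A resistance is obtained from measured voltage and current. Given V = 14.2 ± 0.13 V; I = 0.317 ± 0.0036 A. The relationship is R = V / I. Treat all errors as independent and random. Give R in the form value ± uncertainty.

Each factor contributes (exponent × relative error)² to (δR/R)²:
  (1·δV/V)² = (1×0.00915)² = 8.38e-05;  (-1·δI/I)² = (-1×0.0114)² = 0.000129
δR/R = √(0.000213) = 0.0146
R = 44.8 Ω, so δR = 0.0146 × 44.8 = 0.653 Ω.

44.8 ± 0.653 Ω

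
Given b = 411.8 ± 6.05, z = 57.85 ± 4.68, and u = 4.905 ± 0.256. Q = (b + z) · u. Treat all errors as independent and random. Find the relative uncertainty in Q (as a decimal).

Let w = b + z = 469.7. δw = √(δb² + δz²) = √(36.6 + 21.9) = 7.65, so δw/w = 0.0163.
Q is then a monomial in w, u:
δQ/Q = √((δw/w)² + (1·δu/u)²) = √(0.000265 + 0.00272) = 0.0547

0.0547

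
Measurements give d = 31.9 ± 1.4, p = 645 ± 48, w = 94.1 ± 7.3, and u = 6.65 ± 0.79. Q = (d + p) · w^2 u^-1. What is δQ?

1.87e+05

Let h = d + p = 677. δh = √(δd² + δp²) = √(1.96 + 2300) = 48.0, so δh/h = 0.0709.
Q is then a monomial in h, w, u:
δQ/Q = √((δh/h)² + (2·δw/w)² + (-1·δu/u)²) = √(0.00503 + 0.0241 + 0.0141) = 0.208
Q = 9.01e+05, so δQ = 0.208 × 9.01e+05 = 1.87e+05.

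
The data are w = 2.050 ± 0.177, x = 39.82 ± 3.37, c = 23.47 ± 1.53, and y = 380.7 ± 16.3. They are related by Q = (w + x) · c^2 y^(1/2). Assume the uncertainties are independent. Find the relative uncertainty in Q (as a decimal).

Let u = w + x = 41.87. δu = √(δw² + δx²) = √(0.0313 + 11.4) = 3.37, so δu/u = 0.0806.
Q is then a monomial in u, c, y:
δQ/Q = √((δu/u)² + (2·δc/c)² + (½·δy/y)²) = √(0.00650 + 0.0170 + 0.000458) = 0.155

0.155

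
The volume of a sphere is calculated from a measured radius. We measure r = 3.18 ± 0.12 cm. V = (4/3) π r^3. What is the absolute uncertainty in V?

V ∝ r^3, so δV/V = |3| · δr/r = 3 × 0.0377 = 0.113.
V = 135 cm^3, so δV = 0.113 × 135 = 15.2 cm^3.

15.2 cm^3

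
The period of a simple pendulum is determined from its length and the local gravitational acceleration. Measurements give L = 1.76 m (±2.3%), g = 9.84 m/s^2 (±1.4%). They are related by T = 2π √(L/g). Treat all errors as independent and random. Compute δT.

Since T is a product/quotient, work with relative uncertainties:
  (½·δL/L)² = (0.5×0.0230)² = 0.000132;  (−½·δg/g)² = (-0.5×0.0140)² = 4.9e-05
δT/T = √(0.000181) = 0.0135
T = 2.66 s, so δT = 0.0135 × 2.66 = 0.0358 s.

0.0358 s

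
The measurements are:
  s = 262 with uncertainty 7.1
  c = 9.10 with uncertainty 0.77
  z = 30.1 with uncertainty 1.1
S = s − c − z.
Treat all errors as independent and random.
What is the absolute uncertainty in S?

7.23

S is a linear combination, so absolute uncertainties add in quadrature:
  (δs)² = 50.4;  (δc)² = 0.593;  (δz)² = 1.21
δS = √(52.2) = 7.23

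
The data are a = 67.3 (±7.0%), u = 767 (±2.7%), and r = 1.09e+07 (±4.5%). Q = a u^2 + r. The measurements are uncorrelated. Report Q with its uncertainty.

(5.05 ± 0.353) × 10^7

Let p = a·u^2 = 3.96e+07. δp/p = √((1·δa/a)² + (2·δu/u)²) = √(0.00490 + 0.00292) = 0.0884, so δp = 3.5e+06.
Q = p + r: δQ = √(δp² + δr²) = √(1.23e+13 + 2.41e+11) = 3.53e+06
Q = 5.05e+07.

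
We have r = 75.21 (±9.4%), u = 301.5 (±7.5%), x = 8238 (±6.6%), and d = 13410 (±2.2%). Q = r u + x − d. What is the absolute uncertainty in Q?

2800

Let p = r·u = 22680. δp/p = √((1·δr/r)² + (1·δu/u)²) = √(0.00884 + 0.00562) = 0.120, so δp = 2730.
Q = p + x − d: δQ = √(δp² + δx² + δd²) = √(7.44e+06 + 2.96e+05 + 87000) = 2800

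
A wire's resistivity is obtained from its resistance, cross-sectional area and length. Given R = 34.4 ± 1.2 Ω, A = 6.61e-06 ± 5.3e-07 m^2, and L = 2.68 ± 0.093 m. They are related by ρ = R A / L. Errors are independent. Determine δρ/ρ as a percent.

9.41%

Each factor contributes (exponent × relative error)² to (δρ/ρ)²:
  (1·δR/R)² = (1×0.0349)² = 0.00122;  (1·δA/A)² = (1×0.0802)² = 0.00643;  (-1·δL/L)² = (-1×0.0347)² = 0.00120
δρ/ρ = √(0.00885) = 0.0941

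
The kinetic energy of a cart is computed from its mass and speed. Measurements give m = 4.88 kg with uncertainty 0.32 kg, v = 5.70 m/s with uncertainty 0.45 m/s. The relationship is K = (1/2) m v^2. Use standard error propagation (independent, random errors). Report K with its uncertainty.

Products/powers → add relative errors in quadrature, weighted by exponent:
  (1·δm/m)² = (1×0.0656)² = 0.00430;  (2·δv/v)² = (2×0.0789)² = 0.0249
δK/K = √(0.0292) = 0.171
K = 79.3 J, so δK = 0.171 × 79.3 = 13.6 J.

79.3 ± 13.6 J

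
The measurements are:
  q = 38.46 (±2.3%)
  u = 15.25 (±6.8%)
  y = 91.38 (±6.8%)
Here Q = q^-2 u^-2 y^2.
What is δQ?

Each factor contributes (exponent × relative error)² to (δQ/Q)²:
  (-2·δq/q)² = (-2×0.0230)² = 0.00212;  (-2·δu/u)² = (-2×0.0680)² = 0.0185;  (2·δy/y)² = (2×0.0680)² = 0.0185
δQ/Q = √(0.0391) = 0.198
Q = 0.02427, so δQ = 0.198 × 0.02427 = 0.00480.

0.00480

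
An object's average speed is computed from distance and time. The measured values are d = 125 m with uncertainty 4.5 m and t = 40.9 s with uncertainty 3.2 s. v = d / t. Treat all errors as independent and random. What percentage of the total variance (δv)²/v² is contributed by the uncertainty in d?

17.5%

(δv/v)² = (1·δd/d)² + (-1·δt/t)²
  d term: (1×0.0360)² = 0.00130
  t term: (-1×0.0782)² = 0.00612
Total = 0.00742. Share from d = 0.00130/0.00742 = 0.175.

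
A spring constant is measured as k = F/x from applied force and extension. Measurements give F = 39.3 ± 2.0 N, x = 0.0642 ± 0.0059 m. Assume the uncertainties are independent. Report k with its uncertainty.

612 ± 64.3 N/m

Products/powers → add relative errors in quadrature, weighted by exponent:
  (1·δF/F)² = (1×0.0509)² = 0.00259;  (-1·δx/x)² = (-1×0.0919)² = 0.00845
δk/k = √(0.0110) = 0.105
k = 612 N/m, so δk = 0.105 × 612 = 64.3 N/m.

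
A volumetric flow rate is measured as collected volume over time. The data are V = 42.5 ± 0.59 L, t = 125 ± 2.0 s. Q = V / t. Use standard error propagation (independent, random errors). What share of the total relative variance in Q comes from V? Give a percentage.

42.9%

(δQ/Q)² = (1·δV/V)² + (-1·δt/t)²
  V term: (1×0.0139)² = 0.000193
  t term: (-1×0.0160)² = 0.000256
Total = 0.000449. Share from V = 0.000193/0.000449 = 0.429.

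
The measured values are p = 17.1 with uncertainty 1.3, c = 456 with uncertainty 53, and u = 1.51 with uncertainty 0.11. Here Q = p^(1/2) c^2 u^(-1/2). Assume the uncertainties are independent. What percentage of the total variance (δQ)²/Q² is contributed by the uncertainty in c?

95.1%

(δQ/Q)² = (½·δp/p)² + (2·δc/c)² + (−½·δu/u)²
  p term: (0.5×0.0760)² = 0.00144
  c term: (2×0.116)² = 0.0540
  u term: (-0.5×0.0728)² = 0.00133
Total = 0.0568. Share from c = 0.0540/0.0568 = 0.951.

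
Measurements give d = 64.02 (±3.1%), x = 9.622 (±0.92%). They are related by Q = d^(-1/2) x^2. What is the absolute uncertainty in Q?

Since Q is a product/quotient, work with relative uncertainties:
  (−½·δd/d)² = (-0.5×0.0310)² = 0.000240;  (2·δx/x)² = (2×0.00920)² = 0.000339
δQ/Q = √(0.000579) = 0.0241
Q = 11.57, so δQ = 0.0241 × 11.57 = 0.278.

0.278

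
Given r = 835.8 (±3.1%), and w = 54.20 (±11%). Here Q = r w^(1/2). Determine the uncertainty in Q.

388

Q is a product of powers, so relative uncertainties combine in quadrature:
  (1·δr/r)² = (1×0.0310)² = 0.000961;  (½·δw/w)² = (0.5×0.110)² = 0.00302
δQ/Q = √(0.00399) = 0.0631
Q = 6153, so δQ = 0.0631 × 6153 = 388.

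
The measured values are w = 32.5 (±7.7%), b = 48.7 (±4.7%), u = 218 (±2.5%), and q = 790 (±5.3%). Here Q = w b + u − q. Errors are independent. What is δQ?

149

Let p = w·b = 1580. δp/p = √((1·δw/w)² + (1·δb/b)²) = √(0.00593 + 0.00221) = 0.0902, so δp = 143.
Q = p + u − q: δQ = √(δp² + δu² + δq²) = √(20400 + 29.7 + 1750) = 149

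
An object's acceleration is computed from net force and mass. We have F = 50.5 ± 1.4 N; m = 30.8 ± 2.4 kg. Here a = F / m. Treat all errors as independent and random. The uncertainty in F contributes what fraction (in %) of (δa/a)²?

11.2%

(δa/a)² = (1·δF/F)² + (-1·δm/m)²
  F term: (1×0.0277)² = 0.000769
  m term: (-1×0.0779)² = 0.00607
Total = 0.00684. Share from F = 0.000769/0.00684 = 0.112.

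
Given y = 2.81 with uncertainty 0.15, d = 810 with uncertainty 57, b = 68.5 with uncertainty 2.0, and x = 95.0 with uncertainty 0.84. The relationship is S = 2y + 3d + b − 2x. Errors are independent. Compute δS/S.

Sums and differences: (δS)² = Σ (cᵢ δxᵢ)².
  (2·δy)² = 0.0900;  (3·δd)² = 29200;  (δb)² = 4.00;  (2·δx)² = 2.82
δS = √(29200) = 171
S = 2310, so δS/S = 171/2310 = 0.0739.

0.0739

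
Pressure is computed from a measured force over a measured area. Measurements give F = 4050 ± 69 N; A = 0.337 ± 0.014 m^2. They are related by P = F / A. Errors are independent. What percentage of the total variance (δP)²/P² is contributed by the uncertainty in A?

(δP/P)² = (1·δF/F)² + (-1·δA/A)²
  F term: (1×0.0170)² = 0.000290
  A term: (-1×0.0415)² = 0.00173
Total = 0.00202. Share from A = 0.00173/0.00202 = 0.856.

85.6%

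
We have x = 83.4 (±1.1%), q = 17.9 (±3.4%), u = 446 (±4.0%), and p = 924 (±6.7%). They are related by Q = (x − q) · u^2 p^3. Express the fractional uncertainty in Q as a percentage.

21.7%

Let w = x − q = 65.5. δw = √(δx² + δq²) = √(0.842 + 0.370) = 1.10, so δw/w = 0.0168.
Q is then a monomial in w, u, p:
δQ/Q = √((δw/w)² + (2·δu/u)² + (3·δp/p)²) = √(0.000283 + 0.00640 + 0.0404) = 0.217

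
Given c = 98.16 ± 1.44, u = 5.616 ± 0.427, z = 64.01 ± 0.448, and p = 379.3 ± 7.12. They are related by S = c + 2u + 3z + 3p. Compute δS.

21.5

Each term contributes (cᵢ δxᵢ)² to (δS)²:
  (δc)² = 2.07;  (2·δu)² = 0.729;  (3·δz)² = 1.81;  (3·δp)² = 456
δS = √(461) = 21.5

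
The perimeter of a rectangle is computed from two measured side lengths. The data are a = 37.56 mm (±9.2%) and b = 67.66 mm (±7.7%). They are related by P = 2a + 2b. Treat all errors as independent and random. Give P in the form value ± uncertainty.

P is a linear combination, so absolute uncertainties add in quadrature:
  (2·δa)² = 47.8;  (2·δb)² = 109
δP = √(156) = 12.5 mm
P = 210.4 mm.

210.4 ± 12.5 mm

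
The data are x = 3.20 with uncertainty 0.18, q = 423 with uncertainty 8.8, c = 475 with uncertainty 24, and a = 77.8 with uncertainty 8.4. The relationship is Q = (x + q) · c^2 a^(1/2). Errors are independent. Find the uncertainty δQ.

9.87e+07

Let u = x + q = 426. δu = √(δx² + δq²) = √(0.0324 + 77.4) = 8.80, so δu/u = 0.0207.
Q is then a monomial in u, c, a:
δQ/Q = √((δu/u)² + (2·δc/c)² + (½·δa/a)²) = √(0.000427 + 0.0102 + 0.00291) = 0.116
Q = 8.48e+08, so δQ = 0.116 × 8.48e+08 = 9.87e+07.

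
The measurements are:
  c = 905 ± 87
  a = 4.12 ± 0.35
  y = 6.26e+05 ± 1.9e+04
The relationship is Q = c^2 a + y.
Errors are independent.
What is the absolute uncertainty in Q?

Let p = c^2·a = 3.37e+06. δp/p = √((2·δc/c)² + (1·δa/a)²) = √(0.0370 + 0.00722) = 0.210, so δp = 7.09e+05.
Q = p + y: δQ = √(δp² + δy²) = √(5.03e+11 + 3.61e+08) = 7.1e+05

7.1e+05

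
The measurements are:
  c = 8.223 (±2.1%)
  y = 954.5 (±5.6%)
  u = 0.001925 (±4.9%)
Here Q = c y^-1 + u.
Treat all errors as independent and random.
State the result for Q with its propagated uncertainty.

Let p = c·y^-1 = 0.008615. δp/p = √((1·δc/c)² + (-1·δy/y)²) = √(0.000441 + 0.00314) = 0.0598, so δp = 0.000515.
Q = p + u: δQ = √(δp² + δu²) = √(2.65e-07 + 8.9e-09) = 0.000524
Q = 0.01054.

0.01054 ± 0.000524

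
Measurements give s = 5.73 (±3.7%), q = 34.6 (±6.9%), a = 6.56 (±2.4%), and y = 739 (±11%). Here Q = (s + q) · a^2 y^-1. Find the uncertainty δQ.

0.315

Let u = s + q = 40.3. δu = √(δs² + δq²) = √(0.0449 + 5.70) = 2.40, so δu/u = 0.0594.
Q is then a monomial in u, a, y:
δQ/Q = √((δu/u)² + (2·δa/a)² + (-1·δy/y)²) = √(0.00353 + 0.00230 + 0.0121) = 0.134
Q = 2.35, so δQ = 0.134 × 2.35 = 0.315.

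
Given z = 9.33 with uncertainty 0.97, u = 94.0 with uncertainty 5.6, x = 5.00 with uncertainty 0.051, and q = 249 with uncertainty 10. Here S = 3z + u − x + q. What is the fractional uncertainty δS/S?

Each term contributes (cᵢ δxᵢ)² to (δS)²:
  (3·δz)² = 8.47;  (δu)² = 31.4;  (δx)² = 0.00260;  (δq)² = 100
δS = √(140) = 11.8
S = 366, so δS/S = 11.8/366 = 0.0323.

0.0323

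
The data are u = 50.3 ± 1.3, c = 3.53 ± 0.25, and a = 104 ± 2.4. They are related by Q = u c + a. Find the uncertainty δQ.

13.6

Let p = u·c = 178. δp/p = √((1·δu/u)² + (1·δc/c)²) = √(0.000668 + 0.00502) = 0.0754, so δp = 13.4.
Q = p + a: δQ = √(δp² + δa²) = √(179 + 5.76) = 13.6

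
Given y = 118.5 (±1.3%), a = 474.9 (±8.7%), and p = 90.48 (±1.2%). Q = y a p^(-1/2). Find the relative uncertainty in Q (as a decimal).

0.0882

Since Q is a product/quotient, work with relative uncertainties:
  (1·δy/y)² = (1×0.0130)² = 0.000169;  (1·δa/a)² = (1×0.0870)² = 0.00757;  (−½·δp/p)² = (-0.5×0.0120)² = 3.6e-05
δQ/Q = √(0.00777) = 0.0882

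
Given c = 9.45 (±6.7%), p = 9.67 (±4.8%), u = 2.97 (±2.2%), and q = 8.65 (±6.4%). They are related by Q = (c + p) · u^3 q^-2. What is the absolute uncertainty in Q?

1.00

Let w = c + p = 19.1. δw = √(δc² + δp²) = √(0.401 + 0.215) = 0.785, so δw/w = 0.0411.
Q is then a monomial in w, u, q:
δQ/Q = √((δw/w)² + (3·δu/u)² + (-2·δq/q)²) = √(0.00169 + 0.00436 + 0.0164) = 0.150
Q = 6.69, so δQ = 0.150 × 6.69 = 1.00.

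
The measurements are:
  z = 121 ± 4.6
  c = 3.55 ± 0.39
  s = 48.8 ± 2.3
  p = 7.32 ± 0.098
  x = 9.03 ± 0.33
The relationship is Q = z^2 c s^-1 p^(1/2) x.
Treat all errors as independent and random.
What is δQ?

Since Q is a product/quotient, work with relative uncertainties:
  (2·δz/z)² = (2×0.0380)² = 0.00578;  (1·δc/c)² = (1×0.110)² = 0.0121;  (-1·δs/s)² = (-1×0.0471)² = 0.00222;  (½·δp/p)² = (0.5×0.0134)² = 4.48e-05;  (1·δx/x)² = (1×0.0365)² = 0.00134
δQ/Q = √(0.0215) = 0.146
Q = 26000, so δQ = 0.146 × 26000 = 3810.

3810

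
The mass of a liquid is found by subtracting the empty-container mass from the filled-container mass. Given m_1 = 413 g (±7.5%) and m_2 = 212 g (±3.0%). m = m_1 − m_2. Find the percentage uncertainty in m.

15.7%

For a sum/difference, combine absolute errors in quadrature:
  (δm_1)² = 959;  (δm_2)² = 40.4
δm = √(1000) = 31.6 g
m = 201 g, so δm/m = 31.6/201 = 0.157.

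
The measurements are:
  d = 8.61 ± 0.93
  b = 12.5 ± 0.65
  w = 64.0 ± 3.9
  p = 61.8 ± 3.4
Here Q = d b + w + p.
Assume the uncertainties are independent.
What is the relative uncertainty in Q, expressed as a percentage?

Let h = d·b = 108. δh/h = √((1·δd/d)² + (1·δb/b)²) = √(0.0117 + 0.00270) = 0.120, so δh = 12.9.
Q = h + w + p: δQ = √(δh² + δw² + δp²) = √(166 + 15.2 + 11.6) = 13.9
Q = 233, so δQ/Q = 13.9/233 = 0.0596.

5.96%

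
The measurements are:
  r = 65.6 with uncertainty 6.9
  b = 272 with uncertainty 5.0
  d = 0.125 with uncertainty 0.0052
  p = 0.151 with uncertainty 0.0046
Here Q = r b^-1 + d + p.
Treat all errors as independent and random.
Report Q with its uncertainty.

Let w = r·b^-1 = 0.241. δw/w = √((1·δr/r)² + (-1·δb/b)²) = √(0.0111 + 0.000338) = 0.107, so δw = 0.0258.
Q = w + d + p: δQ = √(δw² + δd² + δp²) = √(0.000663 + 2.7e-05 + 2.12e-05) = 0.0267
Q = 0.517.

0.517 ± 0.0267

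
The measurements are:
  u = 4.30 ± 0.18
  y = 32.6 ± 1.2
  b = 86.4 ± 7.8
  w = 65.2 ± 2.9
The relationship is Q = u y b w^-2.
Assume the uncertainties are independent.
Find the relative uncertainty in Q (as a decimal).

Each factor contributes (exponent × relative error)² to (δQ/Q)²:
  (1·δu/u)² = (1×0.0419)² = 0.00175;  (1·δy/y)² = (1×0.0368)² = 0.00135;  (1·δb/b)² = (1×0.0903)² = 0.00815;  (-2·δw/w)² = (-2×0.0445)² = 0.00791
δQ/Q = √(0.0192) = 0.138

0.138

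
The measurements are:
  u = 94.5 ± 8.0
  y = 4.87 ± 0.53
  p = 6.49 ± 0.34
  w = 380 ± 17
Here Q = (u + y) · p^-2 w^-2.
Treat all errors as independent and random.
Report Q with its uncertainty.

(1.63 ± 0.261) × 10^-5

Let h = u + y = 99.4. δh = √(δu² + δy²) = √(64.0 + 0.281) = 8.02, so δh/h = 0.0807.
Q is then a monomial in h, p, w:
δQ/Q = √((δh/h)² + (-2·δp/p)² + (-2·δw/w)²) = √(0.00651 + 0.0110 + 0.00801) = 0.160
Q = 1.63e-05, so δQ = 0.160 × 1.63e-05 = 2.61e-06.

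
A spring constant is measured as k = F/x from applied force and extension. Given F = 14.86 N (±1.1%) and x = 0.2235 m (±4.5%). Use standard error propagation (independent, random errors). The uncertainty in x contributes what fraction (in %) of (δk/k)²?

(δk/k)² = (1·δF/F)² + (-1·δx/x)²
  F term: (1×0.0110)² = 0.000121
  x term: (-1×0.0450)² = 0.00202
Total = 0.00215. Share from x = 0.00202/0.00215 = 0.944.

94.4%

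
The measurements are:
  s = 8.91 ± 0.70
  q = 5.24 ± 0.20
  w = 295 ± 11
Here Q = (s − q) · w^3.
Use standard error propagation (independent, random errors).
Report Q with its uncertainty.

(9.42 ± 2.15) × 10^7

Let u = s − q = 3.67. δu = √(δs² + δq²) = √(0.490 + 0.0400) = 0.728, so δu/u = 0.198.
Q is then a monomial in u, w:
δQ/Q = √((δu/u)² + (3·δw/w)²) = √(0.0393 + 0.0125) = 0.228
Q = 9.42e+07, so δQ = 0.228 × 9.42e+07 = 2.15e+07.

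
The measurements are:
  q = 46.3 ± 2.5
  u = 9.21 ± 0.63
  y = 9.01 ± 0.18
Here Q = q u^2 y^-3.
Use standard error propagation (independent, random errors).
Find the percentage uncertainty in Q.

For a monomial Q ∝ q, u^2, y^-3, fractional errors add in quadrature:
  (1·δq/q)² = (1×0.0540)² = 0.00292;  (2·δu/u)² = (2×0.0684)² = 0.0187;  (-3·δy/y)² = (-3×0.0200)² = 0.00359
δQ/Q = √(0.0252) = 0.159

15.9%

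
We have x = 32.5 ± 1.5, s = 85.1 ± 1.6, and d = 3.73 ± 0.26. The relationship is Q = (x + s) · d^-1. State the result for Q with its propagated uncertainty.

Let u = x + s = 118. δu = √(δx² + δs²) = √(2.25 + 2.56) = 2.19, so δu/u = 0.0186.
Q is then a monomial in u, d:
δQ/Q = √((δu/u)² + (-1·δd/d)²) = √(0.000348 + 0.00486) = 0.0722
Q = 31.5, so δQ = 0.0722 × 31.5 = 2.27.

31.5 ± 2.27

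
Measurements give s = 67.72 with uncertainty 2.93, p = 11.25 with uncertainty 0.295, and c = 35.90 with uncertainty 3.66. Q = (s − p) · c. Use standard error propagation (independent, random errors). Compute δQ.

Let u = s − p = 56.47. δu = √(δs² + δp²) = √(8.58 + 0.0870) = 2.94, so δu/u = 0.0521.
Q is then a monomial in u, c:
δQ/Q = √((δu/u)² + (1·δc/c)²) = √(0.00272 + 0.0104) = 0.115
Q = 2027, so δQ = 0.115 × 2027 = 232.

232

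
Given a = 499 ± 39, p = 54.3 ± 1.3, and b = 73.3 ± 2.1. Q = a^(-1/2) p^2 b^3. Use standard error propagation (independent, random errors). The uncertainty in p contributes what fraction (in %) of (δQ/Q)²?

20.5%

(δQ/Q)² = (−½·δa/a)² + (2·δp/p)² + (3·δb/b)²
  a term: (-0.5×0.0782)² = 0.00153
  p term: (2×0.0239)² = 0.00229
  b term: (3×0.0286)² = 0.00739
Total = 0.0112. Share from p = 0.00229/0.0112 = 0.205.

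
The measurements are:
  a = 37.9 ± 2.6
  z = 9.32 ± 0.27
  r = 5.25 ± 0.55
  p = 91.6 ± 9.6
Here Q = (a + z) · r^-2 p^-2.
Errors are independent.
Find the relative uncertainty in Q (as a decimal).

Let u = a + z = 47.2. δu = √(δa² + δz²) = √(6.76 + 0.0729) = 2.61, so δu/u = 0.0554.
Q is then a monomial in u, r, p:
δQ/Q = √((δu/u)² + (-2·δr/r)² + (-2·δp/p)²) = √(0.00306 + 0.0439 + 0.0439) = 0.301

0.301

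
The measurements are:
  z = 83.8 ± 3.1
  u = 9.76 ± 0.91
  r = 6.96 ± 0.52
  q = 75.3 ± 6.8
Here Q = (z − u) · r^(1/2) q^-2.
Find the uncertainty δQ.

Let w = z − u = 74.0. δw = √(δz² + δu²) = √(9.61 + 0.828) = 3.23, so δw/w = 0.0436.
Q is then a monomial in w, r, q:
δQ/Q = √((δw/w)² + (½·δr/r)² + (-2·δq/q)²) = √(0.00190 + 0.00140 + 0.0326) = 0.190
Q = 0.0344, so δQ = 0.190 × 0.0344 = 0.00653.

0.00653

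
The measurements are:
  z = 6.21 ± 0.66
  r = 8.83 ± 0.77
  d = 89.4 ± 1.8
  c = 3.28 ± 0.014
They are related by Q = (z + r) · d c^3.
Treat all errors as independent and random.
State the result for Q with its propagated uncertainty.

Let u = z + r = 15.0. δu = √(δz² + δr²) = √(0.436 + 0.593) = 1.01, so δu/u = 0.0674.
Q is then a monomial in u, d, c:
δQ/Q = √((δu/u)² + (1·δd/d)² + (3·δc/c)²) = √(0.00455 + 0.000405 + 0.000164) = 0.0715
Q = 47400, so δQ = 0.0715 × 47400 = 3390.

47400 ± 3390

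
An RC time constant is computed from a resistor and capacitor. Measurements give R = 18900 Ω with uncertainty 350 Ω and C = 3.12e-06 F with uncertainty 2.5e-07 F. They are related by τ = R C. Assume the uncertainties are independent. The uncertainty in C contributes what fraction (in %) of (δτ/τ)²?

(δτ/τ)² = (1·δR/R)² + (1·δC/C)²
  R term: (1×0.0185)² = 0.000343
  C term: (1×0.0801)² = 0.00642
Total = 0.00676. Share from C = 0.00642/0.00676 = 0.949.

94.9%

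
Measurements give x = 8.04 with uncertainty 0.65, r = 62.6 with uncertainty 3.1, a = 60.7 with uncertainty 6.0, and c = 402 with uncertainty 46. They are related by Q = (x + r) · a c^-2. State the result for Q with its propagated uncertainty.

Let u = x + r = 70.6. δu = √(δx² + δr²) = √(0.423 + 9.61) = 3.17, so δu/u = 0.0448.
Q is then a monomial in u, a, c:
δQ/Q = √((δu/u)² + (1·δa/a)² + (-2·δc/c)²) = √(0.00201 + 0.00977 + 0.0524) = 0.253
Q = 0.0265, so δQ = 0.253 × 0.0265 = 0.00672.

0.0265 ± 0.00672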